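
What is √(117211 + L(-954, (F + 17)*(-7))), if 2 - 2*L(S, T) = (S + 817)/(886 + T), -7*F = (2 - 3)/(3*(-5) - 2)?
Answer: √4982732801070/6520 ≈ 342.36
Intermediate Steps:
F = -1/119 (F = -(2 - 3)/(7*(3*(-5) - 2)) = -(-1)/(7*(-15 - 2)) = -(-1)/(7*(-17)) = -(-1)*(-1)/(7*17) = -⅐*1/17 = -1/119 ≈ -0.0084034)
L(S, T) = 1 - (817 + S)/(2*(886 + T)) (L(S, T) = 1 - (S + 817)/(2*(886 + T)) = 1 - (817 + S)/(2*(886 + T)))
√(117211 + L(-954, (F + 17)*(-7))) = √(117211 + (955 - 1*(-954) + 2*((-1/119 + 17)*(-7)))/(2*(886 + (-1/119 + 17)*(-7)))) = √(117211 + (955 + 954 + 2*((2022/119)*(-7)))/(2*(886 + (2022/119)*(-7)))) = √(117211 + (955 + 954 + 2*(-2022/17))/(2*(886 - 2022/17))) = √(117211 + (955 + 954 - 4044/17)/(2*(13040/17))) = √(117211 + (½)*(17/13040)*(28409/17)) = √(117211 + 28409/26080) = √(3056891289/26080) = √4982732801070/6520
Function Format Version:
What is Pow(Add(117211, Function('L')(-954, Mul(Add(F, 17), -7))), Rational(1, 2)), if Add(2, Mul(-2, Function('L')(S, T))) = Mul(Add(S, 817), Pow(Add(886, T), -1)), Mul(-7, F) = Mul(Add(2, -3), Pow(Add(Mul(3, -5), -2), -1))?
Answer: Mul(Rational(1, 6520), Pow(4982732801070, Rational(1, 2))) ≈ 342.36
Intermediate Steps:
F = Rational(-1, 119) (F = Mul(Rational(-1, 7), Mul(Add(2, -3), Pow(Add(Mul(3, -5), -2), -1))) = Mul(Rational(-1, 7), Mul(-1, Pow(Add(-15, -2), -1))) = Mul(Rational(-1, 7), Mul(-1, Pow(-17, -1))) = Mul(Rational(-1, 7), Mul(-1, Rational(-1, 17))) = Mul(Rational(-1, 7), Rational(1, 17)) = Rational(-1, 119) ≈ -0.0084034)
Function('L')(S, T) = Add(1, Mul(Rational(-1, 2), Pow(Add(886, T), -1), Add(817, S))) (Function('L')(S, T) = Add(1, Mul(Rational(-1, 2), Mul(Add(S, 817), Pow(Add(886, T), -1)))) = Add(1, Mul(Rational(-1, 2), Mul(Add(817, S), Pow(Add(886, T), -1)))) = Add(1, Mul(Rational(-1, 2), Mul(Pow(Add(886, T), -1), Add(817, S)))) = Add(1, Mul(Rational(-1, 2), Pow(Add(886, T), -1), Add(817, S))))
Pow(Add(117211, Function('L')(-954, Mul(Add(F, 17), -7))), Rational(1, 2)) = Pow(Add(117211, Mul(Rational(1, 2), Pow(Add(886, Mul(Add(Rational(-1, 119), 17), -7)), -1), Add(955, Mul(-1, -954), Mul(2, Mul(Add(Rational(-1, 119), 17), -7))))), Rational(1, 2)) = Pow(Add(117211, Mul(Rational(1, 2), Pow(Add(886, Mul(Rational(2022, 119), -7)), -1), Add(955, 954, Mul(2, Mul(Rational(2022, 119), -7))))), Rational(1, 2)) = Pow(Add(117211, Mul(Rational(1, 2), Pow(Add(886, Rational(-2022, 17)), -1), Add(955, 954, Mul(2, Rational(-2022, 17))))), Rational(1, 2)) = Pow(Add(117211, Mul(Rational(1, 2), Pow(Rational(13040, 17), -1), Add(955, 954, Rational(-4044, 17)))), Rational(1, 2)) = Pow(Add(117211, Mul(Rational(1, 2), Rational(17, 13040), Rational(28409, 17))), Rational(1, 2)) = Pow(Add(117211, Rational(28409, 26080)), Rational(1, 2)) = Pow(Rational(3056891289, 26080), Rational(1, 2)) = Mul(Rational(1, 6520), Pow(4982732801070, Rational(1, 2)))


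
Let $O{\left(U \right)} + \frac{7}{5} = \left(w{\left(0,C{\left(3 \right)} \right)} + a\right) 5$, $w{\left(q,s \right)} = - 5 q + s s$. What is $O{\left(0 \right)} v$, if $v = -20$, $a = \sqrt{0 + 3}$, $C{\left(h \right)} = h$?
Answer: $-872 - 100 \sqrt{3} \approx -1045.2$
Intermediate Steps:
$w{\left(q,s \right)} = s^{2} - 5 q$ ($w{\left(q,s \right)} = - 5 q + s^{2} = s^{2} - 5 q$)
$a = \sqrt{3} \approx 1.732$
$O{\left(U \right)} = \frac{218}{5} + 5 \sqrt{3}$ ($O{\left(U \right)} = - \frac{7}{5} + \left(\left(3^{2} - 0\right) + \sqrt{3}\right) 5 = - \frac{7}{5} + \left(\left(9 + 0\right) + \sqrt{3}\right) 5 = - \frac{7}{5} + \left(9 + \sqrt{3}\right) 5 = - \frac{7}{5} + \left(45 + 5 \sqrt{3}\right) = \frac{218}{5} + 5 \sqrt{3}$)
$O{\left(0 \right)} v = \left(\frac{218}{5} + 5 \sqrt{3}\right) \left(-20\right) = -872 - 100 \sqrt{3}$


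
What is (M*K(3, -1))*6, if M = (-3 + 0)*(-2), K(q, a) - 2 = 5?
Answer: 252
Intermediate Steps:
K(q, a) = 7 (K(q, a) = 2 + 5 = 7)
M = 6 (M = -3*(-2) = 6)
(M*K(3, -1))*6 = (6*7)*6 = 42*6 = 252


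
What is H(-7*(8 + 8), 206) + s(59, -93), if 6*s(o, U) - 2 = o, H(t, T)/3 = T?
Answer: 3769/6 ≈ 628.17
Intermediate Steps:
H(t, T) = 3*T
s(o, U) = 1/3 + o/6
H(-7*(8 + 8), 206) + s(59, -93) = 3*206 + (1/3 + (1/6)*59) = 618 + (1/3 + 59/6) = 618 + 61/6 = 3769/6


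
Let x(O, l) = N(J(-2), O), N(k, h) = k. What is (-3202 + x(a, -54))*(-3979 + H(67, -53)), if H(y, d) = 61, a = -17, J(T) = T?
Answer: 12553272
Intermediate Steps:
x(O, l) = -2
(-3202 + x(a, -54))*(-3979 + H(67, -53)) = (-3202 - 2)*(-3979 + 61) = -3204*(-3918) = 12553272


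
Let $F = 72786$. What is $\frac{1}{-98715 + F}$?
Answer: $- \frac{1}{25929} \approx -3.8567 \cdot 10^{-5}$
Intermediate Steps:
$\frac{1}{-98715 + F} = \frac{1}{-98715 + 72786} = \frac{1}{-25929} = - \frac{1}{25929}$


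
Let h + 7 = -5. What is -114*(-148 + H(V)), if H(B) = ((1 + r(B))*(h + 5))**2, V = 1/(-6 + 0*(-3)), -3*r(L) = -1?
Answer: 20824/3 ≈ 6941.3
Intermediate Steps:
r(L) = 1/3 (r(L) = -1/3*(-1) = 1/3)
V = -1/6 (V = 1/(-6 + 0) = 1/(-6) = -1/6 ≈ -0.16667)
h = -12 (h = -7 - 5 = -12)
H(B) = 784/9 (H(B) = ((1 + 1/3)*(-12 + 5))**2 = ((4/3)*(-7))**2 = (-28/3)**2 = 784/9)
-114*(-148 + H(V)) = -114*(-148 + 784/9) = -114*(-548/9) = 20824/3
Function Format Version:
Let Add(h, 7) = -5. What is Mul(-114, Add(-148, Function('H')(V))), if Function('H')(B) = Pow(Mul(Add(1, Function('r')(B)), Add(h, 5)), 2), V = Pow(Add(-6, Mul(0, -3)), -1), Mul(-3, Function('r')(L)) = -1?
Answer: Rational(20824, 3) ≈ 6941.3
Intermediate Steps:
Function('r')(L) = Rational(1, 3) (Function('r')(L) = Mul(Rational(-1, 3), -1) = Rational(1, 3))
V = Rational(-1, 6) (V = Pow(Add(-6, 0), -1) = Pow(-6, -1) = Rational(-1, 6) ≈ -0.16667)
h = -12 (h = Add(-7, -5) = -12)
Function('H')(B) = Rational(784, 9) (Function('H')(B) = Pow(Mul(Add(1, Rational(1, 3)), Add(-12, 5)), 2) = Pow(Mul(Rational(4, 3), -7), 2) = Pow(Rational(-28, 3), 2) = Rational(784, 9))
Mul(-114, Add(-148, Function('H')(V))) = Mul(-114, Add(-148, Rational(784, 9))) = Mul(-114, Rational(-548, 9)) = Rational(20824, 3)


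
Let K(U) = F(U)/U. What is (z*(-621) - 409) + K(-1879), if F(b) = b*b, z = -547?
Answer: 337399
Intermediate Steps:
F(b) = b²
K(U) = U (K(U) = U²/U = U)
(z*(-621) - 409) + K(-1879) = (-547*(-621) - 409) - 1879 = (339687 - 409) - 1879 = 339278 - 1879 = 337399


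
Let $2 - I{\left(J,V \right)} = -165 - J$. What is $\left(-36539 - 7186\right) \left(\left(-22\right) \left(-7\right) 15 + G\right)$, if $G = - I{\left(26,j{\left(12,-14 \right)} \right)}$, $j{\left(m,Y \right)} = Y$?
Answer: $-92565825$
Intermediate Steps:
$I{\left(J,V \right)} = 167 + J$ ($I{\left(J,V \right)} = 2 - \left(-165 - J\right) = 2 + \left(165 + J\right) = 167 + J$)
$G = -193$ ($G = - (167 + 26) = \left(-1\right) 193 = -193$)
$\left(-36539 - 7186\right) \left(\left(-22\right) \left(-7\right) 15 + G\right) = \left(-36539 - 7186\right) \left(\left(-22\right) \left(-7\right) 15 - 193\right) = - 43725 \left(154 \cdot 15 - 193\right) = - 43725 \left(2310 - 193\right) = \left(-43725\right) 2117 = -92565825$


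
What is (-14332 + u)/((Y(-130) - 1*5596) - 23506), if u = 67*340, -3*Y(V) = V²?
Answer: -12672/52103 ≈ -0.24321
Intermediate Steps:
Y(V) = -V²/3
u = 22780
(-14332 + u)/((Y(-130) - 1*5596) - 23506) = (-14332 + 22780)/((-⅓*(-130)² - 1*5596) - 23506) = 8448/((-⅓*16900 - 5596) - 23506) = 8448/((-16900/3 - 5596) - 23506) = 8448/(-33688/3 - 23506) = 8448/(-104206/3) = 8448*(-3/104206) = -12672/52103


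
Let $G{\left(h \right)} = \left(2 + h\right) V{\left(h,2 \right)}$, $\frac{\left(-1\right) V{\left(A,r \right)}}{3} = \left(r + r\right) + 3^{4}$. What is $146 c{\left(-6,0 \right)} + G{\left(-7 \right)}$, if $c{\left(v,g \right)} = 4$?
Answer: $1859$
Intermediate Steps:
$V{\left(A,r \right)} = -243 - 6 r$ ($V{\left(A,r \right)} = - 3 \left(\left(r + r\right) + 3^{4}\right) = - 3 \left(2 r + 81\right) = - 3 \left(81 + 2 r\right) = -243 - 6 r$)
$G{\left(h \right)} = -510 - 255 h$ ($G{\left(h \right)} = \left(2 + h\right) \left(-243 - 12\right) = \left(2 + h\right) \left(-255\right) = -510 - 255 h$)
$146 c{\left(-6,0 \right)} + G{\left(-7 \right)} = 146 \cdot 4 - -1275 = 584 + \left(-510 + 1785\right) = 584 + 1275 = 1859$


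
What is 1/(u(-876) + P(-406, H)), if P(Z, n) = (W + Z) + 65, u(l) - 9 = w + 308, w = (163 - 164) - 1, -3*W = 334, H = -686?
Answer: -3/412 ≈ -0.0072816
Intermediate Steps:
W = -334/3 (W = -1/3*334 = -334/3 ≈ -111.33)
w = -2 (w = -1 - 1 = -2)
u(l) = 315 (u(l) = 9 + (-2 + 308) = 9 + 306 = 315)
P(Z, n) = -139/3 + Z (P(Z, n) = (-334/3 + Z) + 65 = -139/3 + Z)
1/(u(-876) + P(-406, H)) = 1/(315 + (-139/3 - 406)) = 1/(315 - 1357/3) = 1/(-412/3) = -3/412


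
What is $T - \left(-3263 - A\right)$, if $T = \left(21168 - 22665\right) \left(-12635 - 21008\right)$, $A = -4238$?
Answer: $50362596$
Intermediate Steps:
$T = 50363571$ ($T = \left(-1497\right) \left(-33643\right) = 50363571$)
$T - \left(-3263 - A\right) = 50363571 - \left(-3263 - -4238\right) = 50363571 - \left(-3263 + 4238\right) = 50363571 - 975 = 50362596$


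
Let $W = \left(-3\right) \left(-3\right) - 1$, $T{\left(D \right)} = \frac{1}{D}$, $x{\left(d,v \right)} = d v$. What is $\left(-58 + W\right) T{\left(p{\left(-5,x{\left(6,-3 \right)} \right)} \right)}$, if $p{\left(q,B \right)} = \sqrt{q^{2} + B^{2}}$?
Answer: $- \frac{50 \sqrt{349}}{349} \approx -2.6764$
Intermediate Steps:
$p{\left(q,B \right)} = \sqrt{B^{2} + q^{2}}$
$W = 8$ ($W = 9 - 1 = 8$)
$\left(-58 + W\right) T{\left(p{\left(-5,x{\left(6,-3 \right)} \right)} \right)} = \frac{-58 + 8}{\sqrt{\left(6 \left(-3\right)\right)^{2} + \left(-5\right)^{2}}} = - \frac{50}{\sqrt{\left(-18\right)^{2} + 25}} = - \frac{50}{\sqrt{324 + 25}} = - \frac{50}{\sqrt{349}} = - 50 \frac{\sqrt{349}}{349} = - \frac{50 \sqrt{349}}{349}$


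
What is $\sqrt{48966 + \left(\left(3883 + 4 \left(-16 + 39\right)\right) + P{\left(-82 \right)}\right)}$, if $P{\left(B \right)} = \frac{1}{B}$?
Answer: $\frac{\sqrt{355975202}}{82} \approx 230.09$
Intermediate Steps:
$\sqrt{48966 + \left(\left(3883 + 4 \left(-16 + 39\right)\right) + P{\left(-82 \right)}\right)} = \sqrt{48966 + \left(\left(3883 + 4 \left(-16 + 39\right)\right) + \frac{1}{-82}\right)} = \sqrt{48966 + \left(\left(3883 + 4 \cdot 23\right) - \frac{1}{82}\right)} = \sqrt{48966 + \left(\left(3883 + 92\right) - \frac{1}{82}\right)} = \sqrt{48966 + \left(3975 - \frac{1}{82}\right)} = \sqrt{48966 + \frac{325949}{82}} = \sqrt{\frac{4341161}{82}} = \frac{\sqrt{355975202}}{82}$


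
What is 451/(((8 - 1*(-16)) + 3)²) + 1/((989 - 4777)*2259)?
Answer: 428805307/693124452 ≈ 0.61866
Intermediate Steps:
451/(((8 - 1*(-16)) + 3)²) + 1/((989 - 4777)*2259) = 451/(((8 + 16) + 3)²) + (1/2259)/(-3788) = 451/((24 + 3)²) - 1/3788*1/2259 = 451/(27²) - 1/8557092 = 451/729 - 1/8557092 = 428805307/693124452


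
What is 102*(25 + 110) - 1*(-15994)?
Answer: 29764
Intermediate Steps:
102*(25 + 110) - 1*(-15994) = 102*135 + 15994 = 13770 + 15994 = 29764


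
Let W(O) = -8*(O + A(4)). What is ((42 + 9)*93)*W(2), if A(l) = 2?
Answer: -151776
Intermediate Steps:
W(O) = -16 - 8*O (W(O) = -8*(O + 2) = -8*(2 + O) = -16 - 8*O)
((42 + 9)*93)*W(2) = ((42 + 9)*93)*(-16 - 8*2) = (51*93)*(-16 - 16) = 4743*(-32) = -151776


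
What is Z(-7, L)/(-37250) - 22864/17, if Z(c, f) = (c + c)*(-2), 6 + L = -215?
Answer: -425842238/316625 ≈ -1344.9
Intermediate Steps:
L = -221 (L = -6 - 215 = -221)
Z(c, f) = -4*c (Z(c, f) = (2*c)*(-2) = -4*c)
Z(-7, L)/(-37250) - 22864/17 = -4*(-7)/(-37250) - 22864/17 = 28*(-1/37250) - 22864*1/17 = -14/18625 - 22864/17 = -425842238/316625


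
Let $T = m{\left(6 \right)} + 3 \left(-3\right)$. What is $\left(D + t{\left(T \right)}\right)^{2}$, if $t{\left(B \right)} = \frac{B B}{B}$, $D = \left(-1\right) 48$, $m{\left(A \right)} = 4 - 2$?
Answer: $3025$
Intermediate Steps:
$m{\left(A \right)} = 2$
$D = -48$
$T = -7$ ($T = 2 + 3 \left(-3\right) = 2 - 9 = -7$)
$t{\left(B \right)} = B$ ($t{\left(B \right)} = \frac{B^{2}}{B} = B$)
$\left(D + t{\left(T \right)}\right)^{2} = \left(-48 - 7\right)^{2} = \left(-55\right)^{2} = 3025$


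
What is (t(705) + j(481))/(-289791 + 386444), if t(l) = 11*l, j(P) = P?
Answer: 8236/96653 ≈ 0.085212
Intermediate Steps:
(t(705) + j(481))/(-289791 + 386444) = (11*705 + 481)/(-289791 + 386444) = (7755 + 481)/96653 = 8236*(1/96653) = 8236/96653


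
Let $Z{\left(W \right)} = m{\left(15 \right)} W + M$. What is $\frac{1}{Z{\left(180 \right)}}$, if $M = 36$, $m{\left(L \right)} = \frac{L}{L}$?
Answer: $\frac{1}{216} \approx 0.0046296$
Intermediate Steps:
$m{\left(L \right)} = 1$
$Z{\left(W \right)} = 36 + W$ ($Z{\left(W \right)} = 1 W + 36 = W + 36 = 36 + W$)
$\frac{1}{Z{\left(180 \right)}} = \frac{1}{36 + 180} = \frac{1}{216}$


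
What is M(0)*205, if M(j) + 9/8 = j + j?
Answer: -1845/8 ≈ -230.63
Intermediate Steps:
M(j) = -9/8 + 2*j (M(j) = -9/8 + (j + j) = -9/8 + 2*j)
M(0)*205 = (-9/8 + 2*0)*205 = (-9/8 + 0)*205 = -9/8*205 = -1845/8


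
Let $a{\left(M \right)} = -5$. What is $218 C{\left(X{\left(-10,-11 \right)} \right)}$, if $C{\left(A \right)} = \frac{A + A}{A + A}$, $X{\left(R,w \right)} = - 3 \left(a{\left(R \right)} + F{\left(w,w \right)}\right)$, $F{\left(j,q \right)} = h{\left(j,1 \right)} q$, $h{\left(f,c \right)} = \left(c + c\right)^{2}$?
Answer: $218$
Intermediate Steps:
$h{\left(f,c \right)} = 4 c^{2}$ ($h{\left(f,c \right)} = \left(2 c\right)^{2} = 4 c^{2}$)
$F{\left(j,q \right)} = 4 q$ ($F{\left(j,q \right)} = 4 \cdot 1^{2} q = 4 \cdot 1 q = 4 q$)
$X{\left(R,w \right)} = 15 - 12 w$ ($X{\left(R,w \right)} = - 3 \left(-5 + 4 w\right) = 15 - 12 w$)
$C{\left(A \right)} = 1$ ($C{\left(A \right)} = \frac{2 A}{2 A} = 2 A \frac{1}{2 A} = 1$)
$218 C{\left(X{\left(-10,-11 \right)} \right)} = 218 \cdot 1 = 218$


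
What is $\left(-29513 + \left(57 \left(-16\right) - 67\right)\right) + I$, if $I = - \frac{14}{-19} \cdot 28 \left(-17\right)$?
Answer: $- \frac{586012}{19} \approx -30843.0$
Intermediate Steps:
$I = - \frac{6664}{19}$ ($I = \left(-14\right) \left(- \frac{1}{19}\right) 28 \left(-17\right) = \frac{14}{19} \cdot 28 \left(-17\right) = \frac{392}{19} \left(-17\right) = - \frac{6664}{19} \approx -350.74$)
$\left(-29513 + \left(57 \left(-16\right) - 67\right)\right) + I = \left(-29513 + \left(57 \left(-16\right) - 67\right)\right) - \frac{6664}{19} = \left(-29513 - 979\right) - \frac{6664}{19} = -30492 - \frac{6664}{19} = - \frac{586012}{19}$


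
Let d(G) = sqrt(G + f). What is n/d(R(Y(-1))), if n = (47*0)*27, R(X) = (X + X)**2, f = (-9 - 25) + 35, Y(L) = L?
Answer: 0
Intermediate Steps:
f = 1 (f = -34 + 35 = 1)
R(X) = 4*X**2 (R(X) = (2*X)**2 = 4*X**2)
n = 0 (n = 0*27 = 0)
d(G) = sqrt(1 + G) (d(G) = sqrt(G + 1) = sqrt(1 + G))
n/d(R(Y(-1))) = 0/(sqrt(1 + 4*(-1)**2)) = 0/(sqrt(1 + 4*1)) = 0/(sqrt(1 + 4)) = 0/(sqrt(5)) = 0*(sqrt(5)/5) = 0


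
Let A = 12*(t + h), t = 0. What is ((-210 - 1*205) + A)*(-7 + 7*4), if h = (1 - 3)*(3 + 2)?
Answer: -11235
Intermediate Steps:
h = -10 (h = -2*5 = -10)
A = -120 (A = 12*(0 - 10) = 12*(-10) = -120)
((-210 - 1*205) + A)*(-7 + 7*4) = ((-210 - 1*205) - 120)*(-7 + 7*4) = ((-210 - 205) - 120)*(-7 + 28) = (-415 - 120)*21 = -535*21 = -11235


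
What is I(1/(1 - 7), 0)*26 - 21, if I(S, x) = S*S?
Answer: -365/18 ≈ -20.278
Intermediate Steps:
I(S, x) = S²
I(1/(1 - 7), 0)*26 - 21 = (1/(1 - 7))²*26 - 21 = (1/(-6))²*26 - 21 = (-⅙)²*26 - 21 = (1/36)*26 - 21 = 13/18 - 21 = -365/18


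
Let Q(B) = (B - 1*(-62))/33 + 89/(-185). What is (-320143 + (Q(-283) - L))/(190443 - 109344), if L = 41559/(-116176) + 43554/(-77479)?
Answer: -17592946998714605623/4456578836787256080 ≈ -3.9476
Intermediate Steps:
Q(B) = 8533/6105 + B/33 (Q(B) = (B + 62)*(1/33) + 89*(-1/185) = (62 + B)*(1/33) - 89/185 = (62/33 + B/33) - 89/185 = 8533/6105 + B/33)
L = -8279879265/9001200304 (L = 41559*(-1/116176) + 43554*(-1/77479) = -41559/116176 - 43554/77479 = -8279879265/9001200304 ≈ -0.91986)
(-320143 + (Q(-283) - L))/(190443 - 109344) = (-320143 + ((8533/6105 + (1/33)*(-283)) - 1*(-8279879265/9001200304)))/(190443 - 109344) = (-320143 + ((8533/6105 - 283/33) + 8279879265/9001200304))/81099 = (-320143 + (-43822/6105 + 8279879265/9001200304))*(1/81099) = (-320143 - 343901936809063/54952327855920)*(1/81099) = -17592946998714605623/54952327855920*1/81099 = -17592946998714605623/4456578836787256080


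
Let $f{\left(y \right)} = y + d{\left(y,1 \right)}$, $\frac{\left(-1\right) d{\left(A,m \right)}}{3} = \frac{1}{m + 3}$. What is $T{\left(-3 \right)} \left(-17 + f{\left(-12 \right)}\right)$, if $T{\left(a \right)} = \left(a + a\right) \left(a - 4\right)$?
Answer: $- \frac{2499}{2} \approx -1249.5$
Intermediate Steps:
$d{\left(A,m \right)} = - \frac{3}{3 + m}$ ($d{\left(A,m \right)} = - \frac{3}{m + 3} = - \frac{3}{3 + m}$)
$f{\left(y \right)} = - \frac{3}{4} + y$ ($f{\left(y \right)} = y - \frac{3}{3 + 1} = y - \frac{3}{4} = - \frac{3}{4} + y$)
$T{\left(a \right)} = 2 a \left(-4 + a\right)$
$T{\left(-3 \right)} \left(-17 + f{\left(-12 \right)}\right) = 2 \left(-3\right) \left(-4 - 3\right) \left(-17 - \frac{51}{4}\right) = 2 \left(-3\right) \left(-7\right) \left(-17 - \frac{51}{4}\right) = 42 \left(- \frac{119}{4}\right) = - \frac{2499}{2}$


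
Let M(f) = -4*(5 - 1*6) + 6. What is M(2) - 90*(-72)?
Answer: 6490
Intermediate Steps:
M(f) = 10 (M(f) = -4*(5 - 6) + 6 = -4*(-1) + 6 = 4 + 6 = 10)
M(2) - 90*(-72) = 10 - 90*(-72) = 10 + 6480 = 6490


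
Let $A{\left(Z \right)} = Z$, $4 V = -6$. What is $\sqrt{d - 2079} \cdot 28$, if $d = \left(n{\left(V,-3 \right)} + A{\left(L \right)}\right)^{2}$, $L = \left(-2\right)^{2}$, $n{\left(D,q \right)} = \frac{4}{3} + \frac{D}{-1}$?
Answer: $\frac{14 i \sqrt{73163}}{3} \approx 1262.3 i$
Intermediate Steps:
$V = - \frac{3}{2}$ ($V = \frac{1}{4} \left(-6\right) = - \frac{3}{2} \approx -1.5$)
$n{\left(D,q \right)} = \frac{4}{3} - D$ ($n{\left(D,q \right)} = 4 \cdot \frac{1}{3} + D \left(-1\right) = \frac{4}{3} - D$)
$L = 4$
$d = \frac{1681}{36}$ ($d = \left(\left(\frac{4}{3} - - \frac{3}{2}\right) + 4\right)^{2} = \left(\left(\frac{4}{3} + \frac{3}{2}\right) + 4\right)^{2} = \left(\frac{17}{6} + 4\right)^{2} = \left(\frac{41}{6}\right)^{2} = \frac{1681}{36} \approx 46.694$)
$\sqrt{d - 2079} \cdot 28 = \sqrt{\frac{1681}{36} - 2079} \cdot 28 = \sqrt{- \frac{73163}{36}} \cdot 28 = \frac{i \sqrt{73163}}{6} \cdot 28 = \frac{14 i \sqrt{73163}}{3}$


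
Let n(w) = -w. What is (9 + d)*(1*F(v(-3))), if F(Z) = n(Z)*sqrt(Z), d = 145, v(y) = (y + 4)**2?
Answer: -154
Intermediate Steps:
v(y) = (4 + y)**2
F(Z) = -Z**(3/2) (F(Z) = (-Z)*sqrt(Z) = -Z**(3/2))
(9 + d)*(1*F(v(-3))) = (9 + 145)*(1*(-((4 - 3)**2)**(3/2))) = 154*(1*(-(1**2)**(3/2))) = 154*(1*(-1**(3/2))) = 154*(1*(-1*1)) = 154*(1*(-1)) = 154*(-1) = -154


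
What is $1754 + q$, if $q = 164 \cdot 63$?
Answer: $12086$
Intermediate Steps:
$q = 10332$
$1754 + q = 1754 + 10332 = 12086$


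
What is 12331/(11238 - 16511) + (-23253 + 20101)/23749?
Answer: -309469415/125228477 ≈ -2.4712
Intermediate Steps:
12331/(11238 - 16511) + (-23253 + 20101)/23749 = 12331/(-5273) - 3152*1/23749 = 12331*(-1/5273) - 3152/23749 = -12331/5273 - 3152/23749 = -309469415/125228477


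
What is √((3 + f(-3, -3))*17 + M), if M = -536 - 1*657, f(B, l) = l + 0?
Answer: I*√1193 ≈ 34.54*I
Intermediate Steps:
f(B, l) = l
M = -1193 (M = -536 - 657 = -1193)
√((3 + f(-3, -3))*17 + M) = √((3 - 3)*17 - 1193) = √(0*17 - 1193) = √(0 - 1193) = √(-1193) = I*√1193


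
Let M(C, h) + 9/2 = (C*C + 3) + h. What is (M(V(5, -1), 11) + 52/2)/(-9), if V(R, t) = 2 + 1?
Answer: -89/18 ≈ -4.9444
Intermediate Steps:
V(R, t) = 3
M(C, h) = -3/2 + h + C² (M(C, h) = -9/2 + ((C*C + 3) + h) = -9/2 + ((C² + 3) + h) = -9/2 + ((3 + C²) + h) = -9/2 + (3 + h + C²) = -3/2 + h + C²)
(M(V(5, -1), 11) + 52/2)/(-9) = ((-3/2 + 11 + 3²) + 52/2)/(-9) = ((-3/2 + 11 + 9) + 52*(½))*(-⅑) = (37/2 + 26)*(-⅑) = (89/2)*(-⅑) = -89/18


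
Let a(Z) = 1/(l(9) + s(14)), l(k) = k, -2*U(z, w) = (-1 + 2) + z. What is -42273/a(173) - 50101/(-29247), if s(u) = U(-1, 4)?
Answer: -11127175778/29247 ≈ -3.8046e+5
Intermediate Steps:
U(z, w) = -½ - z/2 (U(z, w) = -((-1 + 2) + z)/2 = -(1 + z)/2 = -½ - z/2)
s(u) = 0 (s(u) = -½ - ½*(-1) = -½ + ½ = 0)
a(Z) = ⅑ (a(Z) = 1/(9 + 0) = 1/9 = ⅑)
-42273/a(173) - 50101/(-29247) = -42273/⅑ - 50101/(-29247) = -42273*9 - 50101*(-1/29247) = -380457 + 50101/29247 = -11127175778/29247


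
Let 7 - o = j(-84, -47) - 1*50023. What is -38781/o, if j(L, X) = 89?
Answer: -139/179 ≈ -0.77654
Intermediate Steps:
o = 49941 (o = 7 - (89 - 1*50023) = 7 - (89 - 50023) = 7 - 1*(-49934) = 7 + 49934 = 49941)
-38781/o = -38781/49941 = -38781*1/49941 = -139/179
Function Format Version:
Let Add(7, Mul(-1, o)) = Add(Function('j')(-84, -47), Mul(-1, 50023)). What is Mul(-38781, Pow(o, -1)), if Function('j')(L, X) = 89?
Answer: Rational(-139, 179) ≈ -0.77654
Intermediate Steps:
o = 49941 (o = Add(7, Mul(-1, Add(89, Mul(-1, 50023)))) = Add(7, Mul(-1, Add(89, -50023))) = Add(7, Mul(-1, -49934)) = Add(7, 49934) = 49941)
Mul(-38781, Pow(o, -1)) = Mul(-38781, Pow(49941, -1)) = Mul(-38781, Rational(1, 49941)) = Rational(-139, 179)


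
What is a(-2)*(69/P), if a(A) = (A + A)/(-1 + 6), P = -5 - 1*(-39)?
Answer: -138/85 ≈ -1.6235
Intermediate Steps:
P = 34 (P = -5 + 39 = 34)
a(A) = 2*A/5 (a(A) = (2*A)/5 = (2*A)*(⅕) = 2*A/5)
a(-2)*(69/P) = ((⅖)*(-2))*(69/34) = -276/(5*34) = -⅘*69/34 = -138/85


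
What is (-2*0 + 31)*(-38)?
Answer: -1178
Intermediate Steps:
(-2*0 + 31)*(-38) = (0 + 31)*(-38) = 31*(-38) = -1178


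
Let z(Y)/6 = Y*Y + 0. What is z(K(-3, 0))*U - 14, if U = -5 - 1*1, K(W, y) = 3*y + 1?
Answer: -50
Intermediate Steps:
K(W, y) = 1 + 3*y
z(Y) = 6*Y**2 (z(Y) = 6*(Y*Y + 0) = 6*(Y**2 + 0) = 6*Y**2)
U = -6 (U = -5 - 1 = -6)
z(K(-3, 0))*U - 14 = (6*(1 + 3*0)**2)*(-6) - 14 = (6*(1 + 0)**2)*(-6) - 14 = (6*1**2)*(-6) - 14 = (6*1)*(-6) - 14 = 6*(-6) - 14 = -36 - 14 = -50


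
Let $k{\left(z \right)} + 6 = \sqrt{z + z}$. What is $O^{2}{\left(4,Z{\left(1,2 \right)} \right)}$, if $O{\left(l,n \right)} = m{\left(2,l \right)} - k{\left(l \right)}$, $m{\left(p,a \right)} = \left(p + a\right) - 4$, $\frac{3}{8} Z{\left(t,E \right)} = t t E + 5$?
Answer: $72 - 32 \sqrt{2} \approx 26.745$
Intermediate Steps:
$Z{\left(t,E \right)} = \frac{40}{3} + \frac{8 E t^{2}}{3}$ ($Z{\left(t,E \right)} = \frac{8 \left(t t E + 5\right)}{3} = \frac{8 \left(t^{2} E + 5\right)}{3} = \frac{8 \left(E t^{2} + 5\right)}{3} = \frac{8 \left(5 + E t^{2}\right)}{3} = \frac{40}{3} + \frac{8 E t^{2}}{3}$)
$m{\left(p,a \right)} = -4 + a + p$ ($m{\left(p,a \right)} = \left(a + p\right) - 4 = -4 + a + p$)
$k{\left(z \right)} = -6 + \sqrt{2} \sqrt{z}$ ($k{\left(z \right)} = -6 + \sqrt{z + z} = -6 + \sqrt{2 z} = -6 + \sqrt{2} \sqrt{z}$)
$O{\left(l,n \right)} = 4 + l - \sqrt{2} \sqrt{l}$ ($O{\left(l,n \right)} = \left(-4 + l + 2\right) - \left(-6 + \sqrt{2} \sqrt{l}\right) = \left(-2 + l\right) - \left(-6 + \sqrt{2} \sqrt{l}\right) = 4 + l - \sqrt{2} \sqrt{l}$)
$O^{2}{\left(4,Z{\left(1,2 \right)} \right)} = \left(4 + 4 - \sqrt{2} \sqrt{4}\right)^{2} = \left(4 + 4 - \sqrt{2} \cdot 2\right)^{2} = \left(4 + 4 - 2 \sqrt{2}\right)^{2} = \left(8 - 2 \sqrt{2}\right)^{2}$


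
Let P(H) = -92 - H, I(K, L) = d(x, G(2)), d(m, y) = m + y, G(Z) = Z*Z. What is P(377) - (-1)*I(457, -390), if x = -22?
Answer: -487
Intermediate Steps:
G(Z) = Z²
I(K, L) = -18 (I(K, L) = -22 + 2² = -22 + 4 = -18)
P(377) - (-1)*I(457, -390) = (-92 - 1*377) - (-1)*(-18) = (-92 - 377) - 1*18 = -469 - 18 = -487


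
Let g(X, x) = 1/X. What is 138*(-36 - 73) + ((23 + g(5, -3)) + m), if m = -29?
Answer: -75239/5 ≈ -15048.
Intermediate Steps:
138*(-36 - 73) + ((23 + g(5, -3)) + m) = 138*(-36 - 73) + ((23 + 1/5) - 29) = 138*(-109) + ((23 + ⅕) - 29) = -15042 + (116/5 - 29) = -15042 - 29/5 = -75239/5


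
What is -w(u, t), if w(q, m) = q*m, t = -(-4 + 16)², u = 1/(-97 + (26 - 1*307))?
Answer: -8/21 ≈ -0.38095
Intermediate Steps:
u = -1/378 (u = 1/(-97 + (26 - 307)) = 1/(-97 - 281) = 1/(-378) = -1/378 ≈ -0.0026455)
t = -144 (t = -1*12² = -1*144 = -144)
w(q, m) = m*q
-w(u, t) = -(-144)*(-1)/378 = -1*8/21 = -8/21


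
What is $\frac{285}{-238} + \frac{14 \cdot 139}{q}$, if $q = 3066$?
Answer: $- \frac{29333}{52122} \approx -0.56278$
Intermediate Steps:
$\frac{285}{-238} + \frac{14 \cdot 139}{q} = \frac{285}{-238} + \frac{14 \cdot 139}{3066} = 285 \left(- \frac{1}{238}\right) + 1946 \cdot \frac{1}{3066} = - \frac{285}{238} + \frac{139}{219} = - \frac{29333}{52122}$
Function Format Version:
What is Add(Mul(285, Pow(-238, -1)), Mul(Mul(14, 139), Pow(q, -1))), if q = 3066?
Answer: Rational(-29333, 52122) ≈ -0.56278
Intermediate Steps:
Add(Mul(285, Pow(-238, -1)), Mul(Mul(14, 139), Pow(q, -1))) = Add(Mul(285, Pow(-238, -1)), Mul(Mul(14, 139), Pow(3066, -1))) = Add(Mul(285, Rational(-1, 238)), Mul(1946, Rational(1, 3066))) = Add(Rational(-285, 238), Rational(139, 219)) = Rational(-29333, 52122)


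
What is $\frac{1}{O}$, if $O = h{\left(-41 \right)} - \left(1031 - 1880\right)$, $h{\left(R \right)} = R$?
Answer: $\frac{1}{808} \approx 0.0012376$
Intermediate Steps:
$O = 808$ ($O = -41 - \left(1031 - 1880\right) = -41 - -849 = -41 + 849 = 808$)
$\frac{1}{O} = \frac{1}{808}$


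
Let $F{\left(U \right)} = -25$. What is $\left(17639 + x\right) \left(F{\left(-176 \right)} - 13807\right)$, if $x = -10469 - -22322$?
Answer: $-407933344$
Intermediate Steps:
$x = 11853$ ($x = -10469 + 22322 = 11853$)
$\left(17639 + x\right) \left(F{\left(-176 \right)} - 13807\right) = \left(17639 + 11853\right) \left(-25 - 13807\right) = 29492 \left(-13832\right) = -407933344$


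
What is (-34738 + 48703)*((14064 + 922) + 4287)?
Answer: 269147445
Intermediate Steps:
(-34738 + 48703)*((14064 + 922) + 4287) = 13965*(14986 + 4287) = 13965*19273 = 269147445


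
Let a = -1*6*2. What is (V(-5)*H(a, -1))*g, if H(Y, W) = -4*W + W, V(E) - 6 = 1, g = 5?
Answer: 105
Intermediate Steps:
V(E) = 7 (V(E) = 6 + 1 = 7)
a = -12 (a = -6*2 = -12)
H(Y, W) = -3*W
(V(-5)*H(a, -1))*g = (7*(-3*(-1)))*5 = (7*3)*5 = 21*5 = 105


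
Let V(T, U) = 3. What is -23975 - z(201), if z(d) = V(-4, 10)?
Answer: -23978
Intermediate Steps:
z(d) = 3
-23975 - z(201) = -23975 - 1*3 = -23975 - 3 = -23978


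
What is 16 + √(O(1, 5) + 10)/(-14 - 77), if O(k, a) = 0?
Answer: 16 - √10/91 ≈ 15.965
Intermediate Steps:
16 + √(O(1, 5) + 10)/(-14 - 77) = 16 + √(0 + 10)/(-14 - 77) = 16 + √10/(-91) = 16 + √10*(-1/91) = 16 - √10/91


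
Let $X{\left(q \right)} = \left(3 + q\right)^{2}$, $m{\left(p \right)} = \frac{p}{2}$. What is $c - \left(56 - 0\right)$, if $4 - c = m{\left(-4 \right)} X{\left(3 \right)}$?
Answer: $20$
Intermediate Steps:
$m{\left(p \right)} = \frac{p}{2}$ ($m{\left(p \right)} = p \frac{1}{2} = \frac{p}{2}$)
$c = 76$ ($c = 4 - \frac{1}{2} \left(-4\right) \left(3 + 3\right)^{2} = 4 - - 2 \cdot 6^{2} = 4 - \left(-2\right) 36 = 4 - -72 = 4 + 72 = 76$)
$c - \left(56 - 0\right) = 76 - \left(56 - 0\right) = 76 - \left(56 + 0\right) = 76 - 56 = 20$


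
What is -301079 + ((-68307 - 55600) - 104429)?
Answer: -529415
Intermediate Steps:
-301079 + ((-68307 - 55600) - 104429) = -301079 + (-123907 - 104429) = -301079 - 228336 = -529415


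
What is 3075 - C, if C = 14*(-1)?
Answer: 3089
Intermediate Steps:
C = -14
3075 - C = 3075 - 1*(-14) = 3075 + 14 = 3089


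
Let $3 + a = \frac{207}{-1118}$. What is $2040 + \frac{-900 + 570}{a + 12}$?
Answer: $\frac{1315684}{657} \approx 2002.6$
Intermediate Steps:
$a = - \frac{3561}{1118}$ ($a = -3 + \frac{207}{-1118} = -3 + 207 \left(- \frac{1}{1118}\right) = -3 - \frac{207}{1118} = - \frac{3561}{1118} \approx -3.1852$)
$2040 + \frac{-900 + 570}{a + 12} = 2040 + \frac{-900 + 570}{- \frac{3561}{1118} + 12} = 2040 - \frac{330}{\frac{9855}{1118}} = 2040 - \frac{24596}{657} = \frac{1315684}{657}$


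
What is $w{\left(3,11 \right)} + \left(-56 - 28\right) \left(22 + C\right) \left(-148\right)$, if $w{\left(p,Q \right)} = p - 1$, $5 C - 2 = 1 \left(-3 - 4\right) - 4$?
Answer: $\frac{1255642}{5} \approx 2.5113 \cdot 10^{5}$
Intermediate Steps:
$C = - \frac{9}{5}$ ($C = \frac{2}{5} + \frac{1 \left(-3 - 4\right) - 4}{5} = \frac{2}{5} + \frac{1 \left(-7\right) - 4}{5} = \frac{2}{5} + \frac{-7 - 4}{5} = \frac{2}{5} + \frac{1}{5} \left(-11\right) = \frac{2}{5} - \frac{11}{5} = - \frac{9}{5} \approx -1.8$)
$w{\left(p,Q \right)} = -1 + p$
$w{\left(3,11 \right)} + \left(-56 - 28\right) \left(22 + C\right) \left(-148\right) = \left(-1 + 3\right) + \left(-56 - 28\right) \left(22 - \frac{9}{5}\right) \left(-148\right) = 2 + \left(-84\right) \frac{101}{5} \left(-148\right) = 2 - - \frac{1255632}{5} = 2 + \frac{1255632}{5} = \frac{1255642}{5}$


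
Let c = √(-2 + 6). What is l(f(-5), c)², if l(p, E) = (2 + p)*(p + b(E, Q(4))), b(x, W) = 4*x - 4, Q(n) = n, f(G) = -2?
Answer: 0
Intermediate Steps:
c = 2 (c = √4 = 2)
b(x, W) = -4 + 4*x
l(p, E) = (2 + p)*(-4 + p + 4*E) (l(p, E) = (2 + p)*(p + (-4 + 4*E)) = (2 + p)*(-4 + p + 4*E))
l(f(-5), c)² = (-8 + (-2)² - 2*(-2) + 8*2 + 4*2*(-2))² = (-8 + 4 + 4 + 16 - 16)² = 0² = 0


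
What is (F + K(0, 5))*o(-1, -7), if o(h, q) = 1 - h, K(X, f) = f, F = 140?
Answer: 290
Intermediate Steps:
(F + K(0, 5))*o(-1, -7) = (140 + 5)*(1 - 1*(-1)) = 145*(1 + 1) = 145*2 = 290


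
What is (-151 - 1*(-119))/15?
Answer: -32/15 ≈ -2.1333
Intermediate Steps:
(-151 - 1*(-119))/15 = (-151 + 119)/15 = (1/15)*(-32) = -32/15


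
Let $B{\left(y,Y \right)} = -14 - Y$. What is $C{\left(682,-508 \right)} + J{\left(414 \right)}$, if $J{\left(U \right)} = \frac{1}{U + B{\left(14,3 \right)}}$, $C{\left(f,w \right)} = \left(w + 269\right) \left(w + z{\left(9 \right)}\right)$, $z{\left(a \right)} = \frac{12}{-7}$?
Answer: $\frac{338542551}{2779} \approx 1.2182 \cdot 10^{5}$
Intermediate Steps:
$z{\left(a \right)} = - \frac{12}{7}$ ($z{\left(a \right)} = 12 \left(- \frac{1}{7}\right) = - \frac{12}{7}$)
$C{\left(f,w \right)} = \left(269 + w\right) \left(- \frac{12}{7} + w\right)$ ($C{\left(f,w \right)} = \left(w + 269\right) \left(w - \frac{12}{7}\right) = \left(269 + w\right) \left(- \frac{12}{7} + w\right)$)
$J{\left(U \right)} = \frac{1}{-17 + U}$ ($J{\left(U \right)} = \frac{1}{U - 17} = \frac{1}{-17 + U}$)
$C{\left(682,-508 \right)} + J{\left(414 \right)} = \left(- \frac{3228}{7} + \left(-508\right)^{2} + \frac{1871}{7} \left(-508\right)\right) + \frac{1}{-17 + 414} = \left(- \frac{3228}{7} + 258064 - \frac{950468}{7}\right) + \frac{1}{397} = \frac{852752}{7} + \frac{1}{397} = \frac{338542551}{2779}$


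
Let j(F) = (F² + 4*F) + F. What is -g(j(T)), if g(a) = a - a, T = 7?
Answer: 0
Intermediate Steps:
j(F) = F² + 5*F
g(a) = 0
-g(j(T)) = -1*0 = 0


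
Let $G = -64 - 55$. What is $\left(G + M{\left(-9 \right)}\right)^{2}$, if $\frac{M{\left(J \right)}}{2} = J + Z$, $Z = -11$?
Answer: $25281$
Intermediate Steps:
$M{\left(J \right)} = -22 + 2 J$ ($M{\left(J \right)} = 2 \left(J - 11\right) = 2 \left(-11 + J\right) = -22 + 2 J$)
$G = -119$
$\left(G + M{\left(-9 \right)}\right)^{2} = \left(-119 + \left(-22 + 2 \left(-9\right)\right)\right)^{2} = \left(-119 - 40\right)^{2} = \left(-159\right)^{2} = 25281$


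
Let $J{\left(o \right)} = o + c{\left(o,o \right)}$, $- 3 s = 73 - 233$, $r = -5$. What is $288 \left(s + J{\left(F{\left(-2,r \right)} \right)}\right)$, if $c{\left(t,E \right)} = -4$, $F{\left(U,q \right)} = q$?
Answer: $12768$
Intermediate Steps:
$s = \frac{160}{3}$ ($s = - \frac{73 - 233}{3} = \left(- \frac{1}{3}\right) \left(-160\right) = \frac{160}{3} \approx 53.333$)
$J{\left(o \right)} = -4 + o$ ($J{\left(o \right)} = o - 4 = -4 + o$)
$288 \left(s + J{\left(F{\left(-2,r \right)} \right)}\right) = 288 \left(\frac{160}{3} - 9\right) = 288 \cdot \frac{133}{3} = 12768$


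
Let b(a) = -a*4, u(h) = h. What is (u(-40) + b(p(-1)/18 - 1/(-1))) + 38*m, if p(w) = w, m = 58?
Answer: 19442/9 ≈ 2160.2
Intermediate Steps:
b(a) = -4*a
(u(-40) + b(p(-1)/18 - 1/(-1))) + 38*m = (-40 - 4*(-1/18 - 1/(-1))) + 38*58 = (-40 - 4*(-1*1/18 - 1*(-1))) + 2204 = (-40 - 4*(-1/18 + 1)) + 2204 = (-40 - 4*17/18) + 2204 = (-40 - 34/9) + 2204 = -394/9 + 2204 = 19442/9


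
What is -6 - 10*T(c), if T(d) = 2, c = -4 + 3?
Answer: -26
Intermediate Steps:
c = -1
-6 - 10*T(c) = -6 - 10*2 = -6 - 20 = -26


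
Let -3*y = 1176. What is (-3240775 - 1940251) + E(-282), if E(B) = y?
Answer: -5181418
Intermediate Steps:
y = -392 (y = -⅓*1176 = -392)
E(B) = -392
(-3240775 - 1940251) + E(-282) = (-3240775 - 1940251) - 392 = -5181026 - 392 = -5181418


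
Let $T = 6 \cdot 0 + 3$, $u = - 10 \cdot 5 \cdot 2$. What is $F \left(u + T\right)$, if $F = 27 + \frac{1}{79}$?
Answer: $- \frac{206998}{79} \approx -2620.2$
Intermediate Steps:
$F = \frac{2134}{79}$ ($F = 27 + \frac{1}{79} = \frac{2134}{79} \approx 27.013$)
$u = -100$ ($u = - 10 \cdot 10 = \left(-1\right) 100 = -100$)
$T = 3$ ($T = 0 + 3 = 3$)
$F \left(u + T\right) = \frac{2134 \left(-100 + 3\right)}{79} = \frac{2134}{79} \left(-97\right) = - \frac{206998}{79}$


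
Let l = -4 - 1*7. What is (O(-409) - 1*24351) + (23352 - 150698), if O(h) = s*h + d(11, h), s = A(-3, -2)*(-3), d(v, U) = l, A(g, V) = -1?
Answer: -152935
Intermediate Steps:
l = -11 (l = -4 - 7 = -11)
d(v, U) = -11
s = 3 (s = -1*(-3) = 3)
O(h) = -11 + 3*h (O(h) = 3*h - 11 = -11 + 3*h)
(O(-409) - 1*24351) + (23352 - 150698) = ((-11 + 3*(-409)) - 1*24351) + (23352 - 150698) = ((-11 - 1227) - 24351) - 127346 = (-1238 - 24351) - 127346 = -25589 - 127346 = -152935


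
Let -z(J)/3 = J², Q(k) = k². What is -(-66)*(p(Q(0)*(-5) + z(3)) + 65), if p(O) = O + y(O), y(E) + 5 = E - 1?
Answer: 330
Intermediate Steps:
y(E) = -6 + E (y(E) = -5 + (E - 1) = -5 + (-1 + E) = -6 + E)
z(J) = -3*J²
p(O) = -6 + 2*O (p(O) = O + (-6 + O) = -6 + 2*O)
-(-66)*(p(Q(0)*(-5) + z(3)) + 65) = -(-66)*((-6 + 2*(0²*(-5) - 3*3²)) + 65) = -(-66)*((-6 + 2*(0*(-5) - 3*9)) + 65) = -(-66)*((-6 + 2*(0 - 27)) + 65) = -(-66)*((-6 + 2*(-27)) + 65) = -(-66)*((-6 - 54) + 65) = -(-66)*(-60 + 65) = -(-66)*5 = -1*(-330) = 330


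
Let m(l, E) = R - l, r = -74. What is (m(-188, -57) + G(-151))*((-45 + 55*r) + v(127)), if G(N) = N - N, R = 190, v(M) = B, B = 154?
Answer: -1497258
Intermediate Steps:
v(M) = 154
m(l, E) = 190 - l
G(N) = 0
(m(-188, -57) + G(-151))*((-45 + 55*r) + v(127)) = ((190 - 1*(-188)) + 0)*((-45 + 55*(-74)) + 154) = ((190 + 188) + 0)*((-45 - 4070) + 154) = (378 + 0)*(-4115 + 154) = 378*(-3961) = -1497258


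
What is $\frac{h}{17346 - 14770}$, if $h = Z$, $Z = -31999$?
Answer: $- \frac{31999}{2576} \approx -12.422$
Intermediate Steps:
$h = -31999$
$\frac{h}{17346 - 14770} = - \frac{31999}{17346 - 14770} = - \frac{31999}{2576}$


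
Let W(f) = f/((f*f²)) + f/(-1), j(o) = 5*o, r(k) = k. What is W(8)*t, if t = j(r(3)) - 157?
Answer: 36281/32 ≈ 1133.8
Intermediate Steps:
W(f) = f⁻² - f (W(f) = f/(f³) + f*(-1) = f/f³ - f = f⁻² - f)
t = -142 (t = 5*3 - 157 = 15 - 157 = -142)
W(8)*t = (8⁻² - 1*8)*(-142) = (1/64 - 8)*(-142) = -511/64*(-142) = 36281/32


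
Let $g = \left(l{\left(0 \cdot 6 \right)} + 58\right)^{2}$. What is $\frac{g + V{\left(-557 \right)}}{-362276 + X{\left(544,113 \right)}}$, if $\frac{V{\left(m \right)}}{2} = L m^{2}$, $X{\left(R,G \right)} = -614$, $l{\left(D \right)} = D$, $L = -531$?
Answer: $\frac{164740537}{181445} \approx 907.94$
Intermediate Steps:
$V{\left(m \right)} = - 1062 m^{2}$ ($V{\left(m \right)} = 2 \left(- 531 m^{2}\right) = - 1062 m^{2}$)
$g = 3364$ ($g = \left(0 \cdot 6 + 58\right)^{2} = \left(0 + 58\right)^{2} = 58^{2} = 3364$)
$\frac{g + V{\left(-557 \right)}}{-362276 + X{\left(544,113 \right)}} = \frac{3364 - 1062 \left(-557\right)^{2}}{-362276 - 614} = \frac{3364 - 329484438}{-362890} = \left(3364 - 329484438\right) \left(- \frac{1}{362890}\right) = \left(-329481074\right) \left(- \frac{1}{362890}\right) = \frac{164740537}{181445}$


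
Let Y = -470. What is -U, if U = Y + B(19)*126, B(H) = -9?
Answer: 1604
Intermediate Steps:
U = -1604 (U = -470 - 9*126 = -470 - 1134 = -1604)
-U = -1*(-1604) = 1604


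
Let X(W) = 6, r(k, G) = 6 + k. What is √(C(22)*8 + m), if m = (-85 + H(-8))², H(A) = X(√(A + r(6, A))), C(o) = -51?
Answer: √5833 ≈ 76.374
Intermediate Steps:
H(A) = 6
m = 6241 (m = (-85 + 6)² = (-79)² = 6241)
√(C(22)*8 + m) = √(-51*8 + 6241) = √(-408 + 6241) = √5833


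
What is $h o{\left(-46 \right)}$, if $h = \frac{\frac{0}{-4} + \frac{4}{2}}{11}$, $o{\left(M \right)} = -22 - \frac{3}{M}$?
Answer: $- \frac{1009}{253} \approx -3.9881$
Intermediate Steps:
$o{\left(M \right)} = -22 - \frac{3}{M}$
$h = \frac{2}{11}$ ($h = \frac{0 \left(- \frac{1}{4}\right) + 4 \cdot \frac{1}{2}}{11} = \frac{0 + 2}{11} = \frac{1}{11} \cdot 2 = \frac{2}{11} \approx 0.18182$)
$h o{\left(-46 \right)} = \frac{2 \left(-22 - \frac{3}{-46}\right)}{11} = \frac{2 \left(-22 - - \frac{3}{46}\right)}{11} = \frac{2 \left(-22 + \frac{3}{46}\right)}{11} = \frac{2}{11} \left(- \frac{1009}{46}\right) = - \frac{1009}{253}$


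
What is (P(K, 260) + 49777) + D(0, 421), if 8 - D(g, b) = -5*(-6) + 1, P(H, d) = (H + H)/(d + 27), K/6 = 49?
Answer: 2039998/41 ≈ 49756.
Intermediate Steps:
K = 294 (K = 6*49 = 294)
P(H, d) = 2*H/(27 + d) (P(H, d) = (2*H)/(27 + d) = 2*H/(27 + d))
D(g, b) = -23 (D(g, b) = 8 - (-5*(-6) + 1) = 8 - (30 + 1) = 8 - 1*31 = 8 - 31 = -23)
(P(K, 260) + 49777) + D(0, 421) = (2*294/(27 + 260) + 49777) - 23 = (2*294/287 + 49777) - 23 = (2*294*(1/287) + 49777) - 23 = (84/41 + 49777) - 23 = 2040941/41 - 23 = 2039998/41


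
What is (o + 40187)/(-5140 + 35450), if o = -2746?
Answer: 37441/30310 ≈ 1.2353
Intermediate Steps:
(o + 40187)/(-5140 + 35450) = (-2746 + 40187)/(-5140 + 35450) = 37441/30310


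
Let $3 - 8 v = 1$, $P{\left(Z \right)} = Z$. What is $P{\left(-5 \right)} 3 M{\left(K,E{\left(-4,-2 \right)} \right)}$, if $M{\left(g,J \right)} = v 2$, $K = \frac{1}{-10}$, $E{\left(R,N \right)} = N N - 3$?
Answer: $- \frac{15}{2} \approx -7.5$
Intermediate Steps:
$v = \frac{1}{4}$ ($v = \frac{3}{8} - \frac{1}{8} = \frac{1}{4} \approx 0.25$)
$E{\left(R,N \right)} = -3 + N^{2}$ ($E{\left(R,N \right)} = N^{2} - 3 = -3 + N^{2}$)
$K = - \frac{1}{10} \approx -0.1$
$M{\left(g,J \right)} = \frac{1}{2}$ ($M{\left(g,J \right)} = \frac{1}{4} \cdot 2 = \frac{1}{2}$)
$P{\left(-5 \right)} 3 M{\left(K,E{\left(-4,-2 \right)} \right)} = \left(-5\right) 3 \cdot \frac{1}{2} = \left(-15\right) \frac{1}{2} = - \frac{15}{2}$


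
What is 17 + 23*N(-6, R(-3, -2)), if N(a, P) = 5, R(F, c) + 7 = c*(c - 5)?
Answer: 132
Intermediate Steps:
R(F, c) = -7 + c*(-5 + c) (R(F, c) = -7 + c*(c - 5) = -7 + c*(-5 + c))
17 + 23*N(-6, R(-3, -2)) = 17 + 23*5 = 17 + 115 = 132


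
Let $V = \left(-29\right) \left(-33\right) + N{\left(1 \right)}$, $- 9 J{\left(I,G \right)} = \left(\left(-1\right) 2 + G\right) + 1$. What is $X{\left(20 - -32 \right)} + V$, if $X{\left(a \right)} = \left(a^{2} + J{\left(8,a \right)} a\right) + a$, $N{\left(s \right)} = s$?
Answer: $\frac{10258}{3} \approx 3419.3$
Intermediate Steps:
$J{\left(I,G \right)} = \frac{1}{9} - \frac{G}{9}$ ($J{\left(I,G \right)} = - \frac{\left(\left(-1\right) 2 + G\right) + 1}{9} = - \frac{\left(-2 + G\right) + 1}{9} = - \frac{-1 + G}{9} = \frac{1}{9} - \frac{G}{9}$)
$V = 958$ ($V = \left(-29\right) \left(-33\right) + 1 = 957 + 1 = 958$)
$X{\left(a \right)} = a + a^{2} + a \left(\frac{1}{9} - \frac{a}{9}\right)$ ($X{\left(a \right)} = \left(a^{2} + \left(\frac{1}{9} - \frac{a}{9}\right) a\right) + a = \left(a^{2} + a \left(\frac{1}{9} - \frac{a}{9}\right)\right) + a = a + a^{2} + a \left(\frac{1}{9} - \frac{a}{9}\right)$)
$X{\left(20 - -32 \right)} + V = \frac{2 \left(20 - -32\right) \left(5 + 4 \left(20 - -32\right)\right)}{9} + 958 = \frac{2 \left(20 + 32\right) \left(5 + 4 \left(20 + 32\right)\right)}{9} + 958 = \frac{2}{9} \cdot 52 \left(5 + 4 \cdot 52\right) + 958 = \frac{2}{9} \cdot 52 \left(5 + 208\right) + 958 = \frac{2}{9} \cdot 52 \cdot 213 + 958 = \frac{7384}{3} + 958 = \frac{10258}{3}$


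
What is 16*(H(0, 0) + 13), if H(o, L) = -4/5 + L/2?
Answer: 976/5 ≈ 195.20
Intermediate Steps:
H(o, L) = -⅘ + L/2 (H(o, L) = -4*⅕ + L*(½) = -⅘ + L/2)
16*(H(0, 0) + 13) = 16*((-⅘ + (½)*0) + 13) = 16*((-⅘ + 0) + 13) = 16*(-⅘ + 13) = 16*(61/5) = 976/5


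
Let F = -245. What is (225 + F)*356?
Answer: -7120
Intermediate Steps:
(225 + F)*356 = (225 - 245)*356 = -20*356 = -7120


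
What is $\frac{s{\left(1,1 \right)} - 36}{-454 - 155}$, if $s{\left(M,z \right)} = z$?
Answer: $\frac{5}{87} \approx 0.057471$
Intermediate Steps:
$\frac{s{\left(1,1 \right)} - 36}{-454 - 155} = \frac{1 - 36}{-454 - 155} = - \frac{35}{-609} = \left(-35\right) \left(- \frac{1}{609}\right) = \frac{5}{87}$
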